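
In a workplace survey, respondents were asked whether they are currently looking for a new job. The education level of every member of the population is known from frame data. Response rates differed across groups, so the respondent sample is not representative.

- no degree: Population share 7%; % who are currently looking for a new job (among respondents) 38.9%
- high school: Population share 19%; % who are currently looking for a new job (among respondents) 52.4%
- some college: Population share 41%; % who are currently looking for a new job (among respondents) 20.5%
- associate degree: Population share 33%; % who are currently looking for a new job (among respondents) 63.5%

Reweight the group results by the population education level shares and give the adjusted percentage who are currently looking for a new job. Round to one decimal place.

42.0%

Reweight to the known education level distribution:
  no degree: 0.07 × 38.9 = 2.723
  high school: 0.19 × 52.4 = 9.956
  some college: 0.41 × 20.5 = 8.405
  associate degree: 0.33 × 63.5 = 20.955
Post-stratified estimate = 42.039 → 42.0%.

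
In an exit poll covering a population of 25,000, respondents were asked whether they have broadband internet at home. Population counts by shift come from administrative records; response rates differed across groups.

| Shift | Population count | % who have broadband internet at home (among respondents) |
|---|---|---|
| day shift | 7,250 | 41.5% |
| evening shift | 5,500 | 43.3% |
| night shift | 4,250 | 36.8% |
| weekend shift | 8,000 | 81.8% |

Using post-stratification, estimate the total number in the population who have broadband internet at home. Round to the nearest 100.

13,500

Estimated count per cell = population count × respondent percentage:
  day shift: 7,250 × 41.5% = 3008.75
  evening shift: 5,500 × 43.3% = 2381.5
  night shift: 4,250 × 36.8% = 1564
  weekend shift: 8,000 × 81.8% = 6544
Estimated total = 13498.2 → 13,500.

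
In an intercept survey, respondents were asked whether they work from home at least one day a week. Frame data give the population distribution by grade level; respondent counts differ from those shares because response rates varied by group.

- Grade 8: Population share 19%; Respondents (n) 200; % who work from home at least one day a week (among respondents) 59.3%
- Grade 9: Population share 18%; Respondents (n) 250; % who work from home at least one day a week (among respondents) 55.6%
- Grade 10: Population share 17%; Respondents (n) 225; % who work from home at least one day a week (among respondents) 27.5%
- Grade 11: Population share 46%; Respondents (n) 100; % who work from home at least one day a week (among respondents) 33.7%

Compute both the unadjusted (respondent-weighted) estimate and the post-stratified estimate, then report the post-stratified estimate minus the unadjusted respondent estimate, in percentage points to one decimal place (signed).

-4.1 percentage points

Naive respondent-only estimate (weights = respondent counts):
  (200/775)×59.3 + (250/775)×55.6 + (225/775)×27.5 + (100/775)×33.7 = 45.571%
Post-stratified estimate weights by population shares:
  0.19×59.3 + 0.18×55.6 + 0.17×27.5 + 0.46×33.7 = 41.452%
Difference = 41.452 − 45.571 = -4.119 pp.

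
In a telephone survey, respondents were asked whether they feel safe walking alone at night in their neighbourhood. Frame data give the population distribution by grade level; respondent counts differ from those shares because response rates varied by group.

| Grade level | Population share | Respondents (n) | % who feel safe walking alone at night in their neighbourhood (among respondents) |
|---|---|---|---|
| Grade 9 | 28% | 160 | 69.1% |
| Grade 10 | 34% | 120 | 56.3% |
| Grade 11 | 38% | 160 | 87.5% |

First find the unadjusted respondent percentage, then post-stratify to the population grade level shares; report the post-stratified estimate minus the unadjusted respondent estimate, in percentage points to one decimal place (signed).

Naive respondent-only estimate (weights = respondent counts):
  (160/440)×69.1 + (120/440)×56.3 + (160/440)×87.5 = 72.3%
Reweighting by population grade level shares:
  0.28×69.1 + 0.34×56.3 + 0.38×87.5 = 71.74%
Difference = 71.74 − 72.3 = -0.56 pp.

-0.6 percentage points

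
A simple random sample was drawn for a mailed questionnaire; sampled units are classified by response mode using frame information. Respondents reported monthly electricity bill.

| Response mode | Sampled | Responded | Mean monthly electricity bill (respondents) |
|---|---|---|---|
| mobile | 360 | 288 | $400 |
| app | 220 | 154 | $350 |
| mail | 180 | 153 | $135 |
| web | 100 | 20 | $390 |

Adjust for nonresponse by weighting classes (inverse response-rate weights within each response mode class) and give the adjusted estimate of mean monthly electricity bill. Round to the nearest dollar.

$331

Class response rates: mobile 288/360 = 80%, app 154/220 = 70%, mail 153/180 = 85%, web 20/100 = 20%.
Each respondent's weight = sampled/responded in their class; summing within a class gives n_sampled, so:
  mobile: 360 × 400 = 144,000
  app: 220 × 350 = 77,000
  mail: 180 × 135 = 24,300
  web: 100 × 390 = 39,000
Adjusted estimate = 284,300 / 860 = 330.581 → $331.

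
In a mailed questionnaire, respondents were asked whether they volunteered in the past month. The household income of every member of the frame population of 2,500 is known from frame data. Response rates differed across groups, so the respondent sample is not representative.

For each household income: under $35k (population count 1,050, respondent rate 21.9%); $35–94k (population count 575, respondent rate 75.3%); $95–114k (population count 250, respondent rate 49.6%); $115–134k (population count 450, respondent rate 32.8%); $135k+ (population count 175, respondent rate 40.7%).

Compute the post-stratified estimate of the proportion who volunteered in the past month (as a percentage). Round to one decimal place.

Reweight to the known household income distribution:
  under $35k: (1,050/2,500) × 21.9 = 9.198
  $35–94k: (575/2,500) × 75.3 = 17.319
  $95–114k: (250/2,500) × 49.6 = 4.96
  $115–134k: (450/2,500) × 32.8 = 5.904
  $135k+: (175/2,500) × 40.7 = 2.849
Post-stratified estimate = 40.23 → 40.2%.

40.2%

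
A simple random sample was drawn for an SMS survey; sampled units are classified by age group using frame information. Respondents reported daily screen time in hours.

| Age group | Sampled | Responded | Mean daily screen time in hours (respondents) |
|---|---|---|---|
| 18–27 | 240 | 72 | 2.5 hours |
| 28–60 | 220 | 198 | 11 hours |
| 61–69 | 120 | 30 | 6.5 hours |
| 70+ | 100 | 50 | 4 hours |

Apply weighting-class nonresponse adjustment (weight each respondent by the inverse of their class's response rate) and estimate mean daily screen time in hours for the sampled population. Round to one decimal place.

Class response rates: 18–27 72/240 = 30%, 28–60 198/220 = 90%, 61–69 30/120 = 25%, 70+ 50/100 = 50%.
Inverse-response-rate weighting restores each class to its sampled count, so class totals weight by n_sampled:
  18–27: 240 × 2.5 = 600
  28–60: 220 × 11 = 2420
  61–69: 120 × 6.5 = 780
  70+: 100 × 4 = 400
Adjusted estimate = 4200 / 680 = 6.17647 → 6.2.

6.2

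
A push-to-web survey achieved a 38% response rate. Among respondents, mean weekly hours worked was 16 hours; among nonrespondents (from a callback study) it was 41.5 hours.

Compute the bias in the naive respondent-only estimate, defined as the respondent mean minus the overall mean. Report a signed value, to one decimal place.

-15.8

Nonresponse fraction = 1 − 0.38 = 0.62.
Bias = (nonresponse fraction) × (respondent mean − nonrespondent mean)
     = 0.62 × (16 − 41.5) = 0.62 × -25.5 = -15.81.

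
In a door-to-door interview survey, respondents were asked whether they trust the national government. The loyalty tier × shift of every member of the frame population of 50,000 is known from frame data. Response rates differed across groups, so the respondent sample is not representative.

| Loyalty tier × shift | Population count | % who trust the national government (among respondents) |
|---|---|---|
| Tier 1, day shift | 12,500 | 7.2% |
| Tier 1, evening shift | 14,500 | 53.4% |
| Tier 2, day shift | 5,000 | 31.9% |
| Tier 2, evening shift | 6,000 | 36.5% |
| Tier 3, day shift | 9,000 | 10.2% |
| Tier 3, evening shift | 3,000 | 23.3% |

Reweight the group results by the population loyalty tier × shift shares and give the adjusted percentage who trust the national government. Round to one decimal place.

Reweight to the known loyalty tier × shift distribution:
  Tier 1, day shift: (12,500/50,000) × 7.2 = 1.8
  Tier 1, evening shift: (14,500/50,000) × 53.4 = 15.486
  Tier 2, day shift: (5,000/50,000) × 31.9 = 3.19
  Tier 2, evening shift: (6,000/50,000) × 36.5 = 4.38
  Tier 3, day shift: (9,000/50,000) × 10.2 = 1.836
  Tier 3, evening shift: (3,000/50,000) × 23.3 = 1.398
Post-stratified estimate = 28.09 → 28.1%.

28.1%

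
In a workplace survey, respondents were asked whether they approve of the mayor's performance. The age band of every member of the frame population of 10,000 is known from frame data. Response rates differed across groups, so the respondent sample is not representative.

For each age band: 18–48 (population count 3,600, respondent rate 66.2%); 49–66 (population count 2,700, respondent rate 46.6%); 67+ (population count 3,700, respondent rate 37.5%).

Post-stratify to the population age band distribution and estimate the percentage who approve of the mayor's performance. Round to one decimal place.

50.3%

Weight each group's respondent value by its population share:
  18–48: (3,600/10,000) × 66.2 = 23.832
  49–66: (2,700/10,000) × 46.6 = 12.582
  67+: (3,700/10,000) × 37.5 = 13.875
Post-stratified estimate = 50.289 → 50.3%.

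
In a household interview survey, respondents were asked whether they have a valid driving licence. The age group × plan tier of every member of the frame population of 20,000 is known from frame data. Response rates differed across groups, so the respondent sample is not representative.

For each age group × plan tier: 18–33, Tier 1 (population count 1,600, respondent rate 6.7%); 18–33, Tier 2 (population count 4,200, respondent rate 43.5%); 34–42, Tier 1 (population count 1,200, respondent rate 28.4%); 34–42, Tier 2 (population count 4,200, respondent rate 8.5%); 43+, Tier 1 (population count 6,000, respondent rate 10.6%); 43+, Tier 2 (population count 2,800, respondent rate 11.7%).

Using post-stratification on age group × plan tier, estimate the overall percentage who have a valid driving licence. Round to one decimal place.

Reweight to the known age group × plan tier distribution:
  18–33, Tier 1: (1,600/20,000) × 6.7 = 0.536
  18–33, Tier 2: (4,200/20,000) × 43.5 = 9.135
  34–42, Tier 1: (1,200/20,000) × 28.4 = 1.704
  34–42, Tier 2: (4,200/20,000) × 8.5 = 1.785
  43+, Tier 1: (6,000/20,000) × 10.6 = 3.18
  43+, Tier 2: (2,800/20,000) × 11.7 = 1.638
Post-stratified estimate = 17.978 → 18.0%.

18.0%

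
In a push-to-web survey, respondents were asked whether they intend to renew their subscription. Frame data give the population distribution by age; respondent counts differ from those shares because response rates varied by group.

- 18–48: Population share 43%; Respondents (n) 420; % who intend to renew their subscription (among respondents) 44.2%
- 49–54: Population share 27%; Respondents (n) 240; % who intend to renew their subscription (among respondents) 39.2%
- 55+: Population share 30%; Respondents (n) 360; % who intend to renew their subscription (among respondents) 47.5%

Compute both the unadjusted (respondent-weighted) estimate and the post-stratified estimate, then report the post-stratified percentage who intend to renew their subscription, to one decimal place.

43.8%

Without adjustment, the pooled respondent share is:
  (420/1020)×44.2 + (240/1020)×39.2 + (360/1020)×47.5 = 44.1882%
Post-stratified estimate weights by population shares:
  0.43×44.2 + 0.27×39.2 + 0.3×47.5 = 43.84%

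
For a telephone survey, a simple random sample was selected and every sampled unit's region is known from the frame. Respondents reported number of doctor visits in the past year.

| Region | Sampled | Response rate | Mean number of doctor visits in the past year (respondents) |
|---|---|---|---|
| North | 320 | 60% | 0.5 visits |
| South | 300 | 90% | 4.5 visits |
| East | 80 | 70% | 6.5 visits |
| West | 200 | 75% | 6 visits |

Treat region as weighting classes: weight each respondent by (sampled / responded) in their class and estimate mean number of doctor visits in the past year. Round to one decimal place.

Each respondent's weight = sampled/responded in their class; summing within a class gives n_sampled, so:
  North: 320 × 0.5 = 160
  South: 300 × 4.5 = 1350
  East: 80 × 6.5 = 520
  West: 200 × 6 = 1200
Adjusted estimate = 3230 / 900 = 3.58889 → 3.6.

3.6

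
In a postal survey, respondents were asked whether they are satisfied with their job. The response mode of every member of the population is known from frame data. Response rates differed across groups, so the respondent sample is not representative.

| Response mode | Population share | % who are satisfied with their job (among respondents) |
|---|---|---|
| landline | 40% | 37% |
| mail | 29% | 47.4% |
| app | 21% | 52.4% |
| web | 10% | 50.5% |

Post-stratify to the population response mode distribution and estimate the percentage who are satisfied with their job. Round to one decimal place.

Each cell contributes population-share × respondent value:
  landline: 0.4 × 37 = 14.8
  mail: 0.29 × 47.4 = 13.746
  app: 0.21 × 52.4 = 11.004
  web: 0.1 × 50.5 = 5.05
Post-stratified estimate = 44.6 → 44.6%.

44.6%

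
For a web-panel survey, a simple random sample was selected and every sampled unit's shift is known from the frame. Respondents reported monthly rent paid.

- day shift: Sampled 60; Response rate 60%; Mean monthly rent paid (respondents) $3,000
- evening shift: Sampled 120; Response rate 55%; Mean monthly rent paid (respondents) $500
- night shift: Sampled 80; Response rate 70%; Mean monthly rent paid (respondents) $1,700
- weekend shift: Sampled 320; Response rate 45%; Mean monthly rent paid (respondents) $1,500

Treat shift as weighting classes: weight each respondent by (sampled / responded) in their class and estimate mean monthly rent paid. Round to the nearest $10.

$1,480

Inverse-response-rate weighting restores each class to its sampled count, so class totals weight by n_sampled:
  day shift: 60 × 3000 = 180,000
  evening shift: 120 × 500 = 60,000
  night shift: 80 × 1700 = 136,000
  weekend shift: 320 × 1500 = 480,000
Adjusted estimate = 856,000 / 580 = 1475.86 → $1,480.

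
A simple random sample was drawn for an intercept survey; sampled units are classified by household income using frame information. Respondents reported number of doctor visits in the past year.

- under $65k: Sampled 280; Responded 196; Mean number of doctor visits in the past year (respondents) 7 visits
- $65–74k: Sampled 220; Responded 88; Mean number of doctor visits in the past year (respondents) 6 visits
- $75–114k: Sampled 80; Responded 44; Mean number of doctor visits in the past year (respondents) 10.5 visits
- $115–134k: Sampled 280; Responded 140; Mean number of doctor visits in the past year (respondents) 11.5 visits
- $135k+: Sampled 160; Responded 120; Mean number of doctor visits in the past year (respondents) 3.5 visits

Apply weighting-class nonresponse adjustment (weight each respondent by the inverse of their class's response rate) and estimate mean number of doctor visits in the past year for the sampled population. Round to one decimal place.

Class response rates: under $65k 196/280 = 70%, $65–74k 88/220 = 40%, $75–114k 44/80 = 55%, $115–134k 140/280 = 50%, $135k+ 120/160 = 75%.
Inverse-response-rate weighting restores each class to its sampled count, so class totals weight by n_sampled:
  under $65k: 280 × 7 = 1960
  $65–74k: 220 × 6 = 1320
  $75–114k: 80 × 10.5 = 840
  $115–134k: 280 × 11.5 = 3220
  $135k+: 160 × 3.5 = 560
Adjusted estimate = 7900 / 1,020 = 7.7451 → 7.7.

7.7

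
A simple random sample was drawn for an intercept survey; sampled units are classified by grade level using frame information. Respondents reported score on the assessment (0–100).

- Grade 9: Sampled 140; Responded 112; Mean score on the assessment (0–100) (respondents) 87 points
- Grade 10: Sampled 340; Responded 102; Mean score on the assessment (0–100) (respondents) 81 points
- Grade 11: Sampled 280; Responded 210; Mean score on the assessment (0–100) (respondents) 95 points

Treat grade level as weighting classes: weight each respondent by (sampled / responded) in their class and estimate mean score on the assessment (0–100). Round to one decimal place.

Response rates by class: Grade 9 112/140 = 80%, Grade 10 102/340 = 30%, Grade 11 210/280 = 75%.
Inverse-response-rate weighting restores each class to its sampled count, so class totals weight by n_sampled:
  Grade 9: 140 × 87 = 12,180
  Grade 10: 340 × 81 = 27,540
  Grade 11: 280 × 95 = 26,600
Adjusted estimate = 66,320 / 760 = 87.2632 → 87.3.

87.3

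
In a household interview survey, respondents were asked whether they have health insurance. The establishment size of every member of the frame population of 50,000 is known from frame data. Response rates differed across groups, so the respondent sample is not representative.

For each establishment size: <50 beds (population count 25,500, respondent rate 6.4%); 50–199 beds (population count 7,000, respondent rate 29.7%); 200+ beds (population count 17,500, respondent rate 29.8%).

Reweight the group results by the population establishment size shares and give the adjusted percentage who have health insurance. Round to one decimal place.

17.9%

Each cell contributes population-share × respondent value:
  <50 beds: (25,500/50,000) × 6.4 = 3.264
  50–199 beds: (7,000/50,000) × 29.7 = 4.158
  200+ beds: (17,500/50,000) × 29.8 = 10.43
Post-stratified estimate = 17.852 → 17.9%.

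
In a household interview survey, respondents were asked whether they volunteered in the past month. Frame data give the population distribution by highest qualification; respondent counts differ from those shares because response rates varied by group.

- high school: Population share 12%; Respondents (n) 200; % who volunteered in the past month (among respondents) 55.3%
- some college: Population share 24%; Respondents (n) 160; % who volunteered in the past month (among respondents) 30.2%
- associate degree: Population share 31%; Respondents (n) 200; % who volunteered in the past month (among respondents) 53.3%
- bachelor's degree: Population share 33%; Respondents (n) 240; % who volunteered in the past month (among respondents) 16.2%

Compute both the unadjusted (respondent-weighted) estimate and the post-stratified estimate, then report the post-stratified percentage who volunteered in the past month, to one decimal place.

Naive respondent-only estimate (weights = respondent counts):
  (200/800)×55.3 + (160/800)×30.2 + (200/800)×53.3 + (240/800)×16.2 = 38.05%
Post-stratifying to population shares instead:
  0.12×55.3 + 0.24×30.2 + 0.31×53.3 + 0.33×16.2 = 35.753%

35.8%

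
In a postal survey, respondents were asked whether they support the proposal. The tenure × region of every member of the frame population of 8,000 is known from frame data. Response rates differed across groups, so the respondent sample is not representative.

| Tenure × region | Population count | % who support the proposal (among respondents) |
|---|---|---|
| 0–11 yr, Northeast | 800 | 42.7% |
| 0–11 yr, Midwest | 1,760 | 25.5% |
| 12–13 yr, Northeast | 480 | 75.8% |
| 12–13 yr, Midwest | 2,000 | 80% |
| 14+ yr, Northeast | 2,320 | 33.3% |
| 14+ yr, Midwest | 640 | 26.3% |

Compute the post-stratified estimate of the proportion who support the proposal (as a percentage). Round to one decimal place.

46.2%

Each cell contributes population-share × respondent value:
  0–11 yr, Northeast: (800/8,000) × 42.7 = 4.27
  0–11 yr, Midwest: (1,760/8,000) × 25.5 = 5.61
  12–13 yr, Northeast: (480/8,000) × 75.8 = 4.548
  12–13 yr, Midwest: (2,000/8,000) × 80 = 20
  14+ yr, Northeast: (2,320/8,000) × 33.3 = 9.657
  14+ yr, Midwest: (640/8,000) × 26.3 = 2.104
Post-stratified estimate = 46.189 → 46.2%.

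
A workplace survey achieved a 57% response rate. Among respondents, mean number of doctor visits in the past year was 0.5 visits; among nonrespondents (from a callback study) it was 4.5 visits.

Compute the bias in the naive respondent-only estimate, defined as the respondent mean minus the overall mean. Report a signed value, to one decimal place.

-1.7

Nonresponse fraction = 1 − 0.57 = 0.43.
Bias = (nonresponse fraction) × (respondent mean − nonrespondent mean)
     = 0.43 × (0.5 − 4.5) = 0.43 × -4 = -1.72.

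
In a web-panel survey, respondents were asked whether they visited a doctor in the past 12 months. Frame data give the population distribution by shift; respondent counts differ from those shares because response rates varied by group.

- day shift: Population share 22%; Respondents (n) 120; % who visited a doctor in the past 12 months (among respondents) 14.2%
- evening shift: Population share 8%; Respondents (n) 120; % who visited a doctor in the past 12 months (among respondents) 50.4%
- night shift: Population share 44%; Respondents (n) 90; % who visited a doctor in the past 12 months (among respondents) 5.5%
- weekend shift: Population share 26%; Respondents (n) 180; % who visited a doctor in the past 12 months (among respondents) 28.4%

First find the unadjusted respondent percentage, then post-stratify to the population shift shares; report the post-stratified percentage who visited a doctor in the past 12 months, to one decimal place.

Naive respondent-only estimate (weights = respondent counts):
  (120/510)×14.2 + (120/510)×50.4 + (90/510)×5.5 + (180/510)×28.4 = 26.1941%
Reweighting by population shift shares:
  0.22×14.2 + 0.08×50.4 + 0.44×5.5 + 0.26×28.4 = 16.96%

17.0%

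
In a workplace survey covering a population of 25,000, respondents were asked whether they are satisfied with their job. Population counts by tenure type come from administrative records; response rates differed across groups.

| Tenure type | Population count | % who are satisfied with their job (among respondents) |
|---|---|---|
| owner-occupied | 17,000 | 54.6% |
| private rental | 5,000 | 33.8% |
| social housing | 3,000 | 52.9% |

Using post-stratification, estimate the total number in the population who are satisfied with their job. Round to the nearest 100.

Estimated count per cell = population count × respondent percentage:
  owner-occupied: 17,000 × 54.6% = 9282
  private rental: 5,000 × 33.8% = 1690
  social housing: 3,000 × 52.9% = 1587
Estimated total = 12,559 → 12,600.

12,600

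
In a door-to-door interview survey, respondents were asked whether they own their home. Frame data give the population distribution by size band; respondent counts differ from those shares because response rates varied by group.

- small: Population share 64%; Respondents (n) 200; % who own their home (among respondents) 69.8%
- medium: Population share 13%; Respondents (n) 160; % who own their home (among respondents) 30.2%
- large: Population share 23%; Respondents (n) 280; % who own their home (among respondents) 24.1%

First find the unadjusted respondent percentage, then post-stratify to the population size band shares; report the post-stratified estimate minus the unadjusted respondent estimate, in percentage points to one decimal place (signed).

Naive respondent-only estimate (weights = respondent counts):
  (200/640)×69.8 + (160/640)×30.2 + (280/640)×24.1 = 39.9062%
Post-stratified estimate weights by population shares:
  0.64×69.8 + 0.13×30.2 + 0.23×24.1 = 54.141%
Difference = 54.141 − 39.9062 = 14.2347 pp.

+14.2 percentage points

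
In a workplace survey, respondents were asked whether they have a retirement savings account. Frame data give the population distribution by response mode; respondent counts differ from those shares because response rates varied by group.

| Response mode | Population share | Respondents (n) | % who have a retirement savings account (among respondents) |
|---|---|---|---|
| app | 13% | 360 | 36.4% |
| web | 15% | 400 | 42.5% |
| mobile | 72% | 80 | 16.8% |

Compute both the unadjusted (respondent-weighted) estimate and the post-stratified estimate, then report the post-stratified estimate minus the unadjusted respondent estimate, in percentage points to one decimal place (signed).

Unadjusted (pooled respondent) estimate weights by respondent counts:
  (360/840)×36.4 + (400/840)×42.5 + (80/840)×16.8 = 37.4381%
Reweighting by population response mode shares:
  0.13×36.4 + 0.15×42.5 + 0.72×16.8 = 23.203%
Difference = 23.203 − 37.4381 = -14.2351 pp.

-14.2 percentage points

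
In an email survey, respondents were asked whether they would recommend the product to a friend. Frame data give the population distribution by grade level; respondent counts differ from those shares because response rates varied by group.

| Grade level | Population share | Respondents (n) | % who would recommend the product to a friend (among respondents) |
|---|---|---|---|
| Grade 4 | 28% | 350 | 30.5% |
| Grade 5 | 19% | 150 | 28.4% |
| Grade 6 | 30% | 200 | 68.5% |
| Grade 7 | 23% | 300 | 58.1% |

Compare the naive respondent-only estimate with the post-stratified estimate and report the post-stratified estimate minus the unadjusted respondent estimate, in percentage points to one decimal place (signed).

+1.8 percentage points

Without adjustment, the pooled respondent share is:
  (350/1000)×30.5 + (150/1000)×28.4 + (200/1000)×68.5 + (300/1000)×58.1 = 46.065%
Post-stratifying to population shares instead:
  0.28×30.5 + 0.19×28.4 + 0.3×68.5 + 0.23×58.1 = 47.849%
Difference = 47.849 − 46.065 = 1.784 pp.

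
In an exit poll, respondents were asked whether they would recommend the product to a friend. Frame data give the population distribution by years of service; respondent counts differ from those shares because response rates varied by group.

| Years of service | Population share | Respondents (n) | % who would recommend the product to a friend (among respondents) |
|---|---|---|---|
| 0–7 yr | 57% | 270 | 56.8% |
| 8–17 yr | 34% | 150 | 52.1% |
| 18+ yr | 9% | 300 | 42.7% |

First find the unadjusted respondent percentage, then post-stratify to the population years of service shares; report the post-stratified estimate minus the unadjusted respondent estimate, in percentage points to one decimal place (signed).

Naive respondent-only estimate (weights = respondent counts):
  (270/720)×56.8 + (150/720)×52.1 + (300/720)×42.7 = 49.9458%
Post-stratifying to population shares instead:
  0.57×56.8 + 0.34×52.1 + 0.09×42.7 = 53.933%
Difference = 53.933 − 49.9458 = 3.9872 pp.

+4.0 percentage points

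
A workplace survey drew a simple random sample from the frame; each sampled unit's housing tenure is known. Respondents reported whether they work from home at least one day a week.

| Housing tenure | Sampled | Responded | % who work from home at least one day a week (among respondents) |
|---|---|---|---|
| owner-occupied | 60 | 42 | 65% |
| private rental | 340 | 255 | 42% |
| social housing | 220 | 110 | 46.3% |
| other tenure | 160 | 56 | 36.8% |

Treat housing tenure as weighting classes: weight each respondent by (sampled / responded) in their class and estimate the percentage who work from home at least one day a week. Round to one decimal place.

43.9%

Response rates by class: owner-occupied 42/60 = 70%, private rental 255/340 = 75%, social housing 110/220 = 50%, other tenure 56/160 = 35%.
Weighting each respondent by the inverse class response rate inflates each class back to its sampled size, so the class weight is n_sampled:
  owner-occupied: 60 × 65 = 3900
  private rental: 340 × 42 = 14,280
  social housing: 220 × 46.3 = 10,186
  other tenure: 160 × 36.8 = 5888
Adjusted estimate = 34,254 / 780 = 43.9154 → 43.9%.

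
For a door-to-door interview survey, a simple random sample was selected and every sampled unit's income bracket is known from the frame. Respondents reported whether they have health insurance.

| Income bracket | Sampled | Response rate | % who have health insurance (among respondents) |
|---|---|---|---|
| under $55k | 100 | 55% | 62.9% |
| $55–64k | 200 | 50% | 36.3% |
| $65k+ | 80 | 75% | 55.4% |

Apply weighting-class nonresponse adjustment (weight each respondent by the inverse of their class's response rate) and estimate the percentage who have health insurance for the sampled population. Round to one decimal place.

47.3%

Weighting each respondent by the inverse class response rate inflates each class back to its sampled size, so the class weight is n_sampled:
  under $55k: 100 × 62.9 = 6290
  $55–64k: 200 × 36.3 = 7260
  $65k+: 80 × 55.4 = 4432
Adjusted estimate = 17,982 / 380 = 47.3211 → 47.3%.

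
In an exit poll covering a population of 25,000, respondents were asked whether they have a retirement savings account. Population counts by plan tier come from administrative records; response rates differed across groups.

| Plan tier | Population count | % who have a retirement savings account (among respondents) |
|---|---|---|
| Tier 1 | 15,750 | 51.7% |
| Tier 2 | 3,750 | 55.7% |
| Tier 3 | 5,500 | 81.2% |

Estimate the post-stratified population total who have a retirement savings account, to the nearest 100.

Each cell contributes its population count × the respondent rate:
  Tier 1: 15,750 × 51.7% = 8142.75
  Tier 2: 3,750 × 55.7% = 2088.75
  Tier 3: 5,500 × 81.2% = 4466
Estimated total = 14697.5 → 14,700.

14,700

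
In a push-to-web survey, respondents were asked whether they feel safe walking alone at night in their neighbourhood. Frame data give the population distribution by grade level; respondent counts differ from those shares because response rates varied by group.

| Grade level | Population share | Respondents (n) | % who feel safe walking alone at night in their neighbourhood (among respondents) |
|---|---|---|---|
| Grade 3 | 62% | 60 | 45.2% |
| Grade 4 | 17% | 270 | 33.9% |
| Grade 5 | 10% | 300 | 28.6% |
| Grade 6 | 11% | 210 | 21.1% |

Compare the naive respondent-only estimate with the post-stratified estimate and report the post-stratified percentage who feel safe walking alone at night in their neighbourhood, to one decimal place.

39.0%

Naive respondent-only estimate (weights = respondent counts):
  (60/840)×45.2 + (270/840)×33.9 + (300/840)×28.6 + (210/840)×21.1 = 29.6143%
Reweighting by population grade level shares:
  0.62×45.2 + 0.17×33.9 + 0.1×28.6 + 0.11×21.1 = 38.968%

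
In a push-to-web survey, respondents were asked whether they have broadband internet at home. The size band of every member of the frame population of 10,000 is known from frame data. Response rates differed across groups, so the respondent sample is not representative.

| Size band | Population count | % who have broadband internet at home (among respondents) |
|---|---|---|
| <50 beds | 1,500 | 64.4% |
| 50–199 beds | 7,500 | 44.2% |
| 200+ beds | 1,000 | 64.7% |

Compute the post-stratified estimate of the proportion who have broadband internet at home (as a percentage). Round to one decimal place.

Weight each group's respondent value by its population share:
  <50 beds: (1,500/10,000) × 64.4 = 9.66
  50–199 beds: (7,500/10,000) × 44.2 = 33.15
  200+ beds: (1,000/10,000) × 64.7 = 6.47
Post-stratified estimate = 49.28 → 49.3%.

49.3%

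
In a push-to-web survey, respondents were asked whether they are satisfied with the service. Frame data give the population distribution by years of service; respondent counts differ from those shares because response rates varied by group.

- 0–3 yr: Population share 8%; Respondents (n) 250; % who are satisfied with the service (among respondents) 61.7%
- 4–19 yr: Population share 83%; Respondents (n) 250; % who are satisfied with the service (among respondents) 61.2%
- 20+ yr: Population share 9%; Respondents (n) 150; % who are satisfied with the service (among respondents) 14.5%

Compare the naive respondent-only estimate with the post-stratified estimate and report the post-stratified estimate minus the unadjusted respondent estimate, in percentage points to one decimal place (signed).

+6.4 percentage points

Without adjustment, the pooled respondent share is:
  (250/650)×61.7 + (250/650)×61.2 + (150/650)×14.5 = 50.6154%
Post-stratified estimate weights by population shares:
  0.08×61.7 + 0.83×61.2 + 0.09×14.5 = 57.037%
Difference = 57.037 − 50.6154 = 6.4216 pp.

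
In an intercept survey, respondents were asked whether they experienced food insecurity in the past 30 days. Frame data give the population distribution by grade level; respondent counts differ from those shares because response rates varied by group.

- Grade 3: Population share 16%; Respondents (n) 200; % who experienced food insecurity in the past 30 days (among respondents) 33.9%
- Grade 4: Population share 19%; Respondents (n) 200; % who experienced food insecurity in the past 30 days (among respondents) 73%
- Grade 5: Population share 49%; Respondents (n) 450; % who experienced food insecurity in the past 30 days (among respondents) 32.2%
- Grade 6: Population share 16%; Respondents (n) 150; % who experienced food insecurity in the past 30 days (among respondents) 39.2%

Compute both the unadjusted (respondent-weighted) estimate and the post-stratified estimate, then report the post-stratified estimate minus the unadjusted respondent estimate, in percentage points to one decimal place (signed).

-0.4 percentage points

Without adjustment, the pooled respondent share is:
  (200/1000)×33.9 + (200/1000)×73 + (450/1000)×32.2 + (150/1000)×39.2 = 41.75%
Post-stratifying to population shares instead:
  0.16×33.9 + 0.19×73 + 0.49×32.2 + 0.16×39.2 = 41.344%
Difference = 41.344 − 41.75 = -0.406 pp.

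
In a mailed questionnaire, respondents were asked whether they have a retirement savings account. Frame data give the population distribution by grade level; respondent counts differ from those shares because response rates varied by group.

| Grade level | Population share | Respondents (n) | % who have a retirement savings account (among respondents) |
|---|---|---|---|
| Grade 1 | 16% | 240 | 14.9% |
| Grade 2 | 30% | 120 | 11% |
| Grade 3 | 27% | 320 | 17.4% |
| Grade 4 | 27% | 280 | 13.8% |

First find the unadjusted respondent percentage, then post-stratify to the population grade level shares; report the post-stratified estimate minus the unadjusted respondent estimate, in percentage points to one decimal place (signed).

Unadjusted (pooled respondent) estimate weights by respondent counts:
  (240/960)×14.9 + (120/960)×11 + (320/960)×17.4 + (280/960)×13.8 = 14.925%
Post-stratifying to population shares instead:
  0.16×14.9 + 0.3×11 + 0.27×17.4 + 0.27×13.8 = 14.108%
Difference = 14.108 − 14.925 = -0.817 pp.

-0.8 percentage points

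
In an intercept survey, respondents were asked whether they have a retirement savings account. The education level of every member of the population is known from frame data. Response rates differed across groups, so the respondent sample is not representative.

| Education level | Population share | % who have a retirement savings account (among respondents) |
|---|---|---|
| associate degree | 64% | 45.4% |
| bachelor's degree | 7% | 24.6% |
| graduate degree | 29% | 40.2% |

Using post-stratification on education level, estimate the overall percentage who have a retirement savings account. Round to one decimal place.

42.4%

Weight each group's respondent value by its population share:
  associate degree: 0.64 × 45.4 = 29.056
  bachelor's degree: 0.07 × 24.6 = 1.722
  graduate degree: 0.29 × 40.2 = 11.658
Post-stratified estimate = 42.436 → 42.4%.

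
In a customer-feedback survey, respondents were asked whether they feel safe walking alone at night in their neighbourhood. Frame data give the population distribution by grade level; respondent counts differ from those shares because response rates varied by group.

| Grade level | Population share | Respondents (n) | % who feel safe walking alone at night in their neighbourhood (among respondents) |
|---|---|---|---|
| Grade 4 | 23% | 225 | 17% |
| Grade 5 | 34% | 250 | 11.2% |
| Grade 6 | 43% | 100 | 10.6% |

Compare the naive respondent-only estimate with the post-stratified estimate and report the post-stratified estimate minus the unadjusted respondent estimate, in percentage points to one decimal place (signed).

Naive respondent-only estimate (weights = respondent counts):
  (225/575)×17 + (250/575)×11.2 + (100/575)×10.6 = 13.3652%
Post-stratifying to population shares instead:
  0.23×17 + 0.34×11.2 + 0.43×10.6 = 12.276%
Difference = 12.276 − 13.3652 = -1.0892 pp.

-1.1 percentage points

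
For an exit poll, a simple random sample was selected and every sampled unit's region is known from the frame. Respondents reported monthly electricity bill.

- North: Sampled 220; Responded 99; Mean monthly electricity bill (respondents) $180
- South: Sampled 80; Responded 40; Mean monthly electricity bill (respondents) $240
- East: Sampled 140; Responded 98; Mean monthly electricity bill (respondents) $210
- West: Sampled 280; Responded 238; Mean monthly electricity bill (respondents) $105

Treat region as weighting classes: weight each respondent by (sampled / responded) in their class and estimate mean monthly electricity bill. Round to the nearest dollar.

Class response rates: North 99/220 = 45%, South 40/80 = 50%, East 98/140 = 70%, West 238/280 = 85%.
With weight = n_sampled/n_responded per class, the weighted class total is n_sampled:
  North: 220 × 180 = 39,600
  South: 80 × 240 = 19,200
  East: 140 × 210 = 29,400
  West: 280 × 105 = 29,400
Adjusted estimate = 117,600 / 720 = 163.333 → $163.

$163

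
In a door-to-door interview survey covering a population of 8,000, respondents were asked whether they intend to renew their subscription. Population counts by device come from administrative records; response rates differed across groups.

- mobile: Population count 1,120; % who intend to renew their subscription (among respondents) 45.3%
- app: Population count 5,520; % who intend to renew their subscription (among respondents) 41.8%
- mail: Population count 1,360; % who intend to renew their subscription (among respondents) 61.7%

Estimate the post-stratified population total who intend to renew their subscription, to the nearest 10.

Estimated count per cell = population count × respondent percentage:
  mobile: 1,120 × 45.3% = 507.36
  app: 5,520 × 41.8% = 2307.36
  mail: 1,360 × 61.7% = 839.12
Estimated total = 3653.84 → 3,650.

3,650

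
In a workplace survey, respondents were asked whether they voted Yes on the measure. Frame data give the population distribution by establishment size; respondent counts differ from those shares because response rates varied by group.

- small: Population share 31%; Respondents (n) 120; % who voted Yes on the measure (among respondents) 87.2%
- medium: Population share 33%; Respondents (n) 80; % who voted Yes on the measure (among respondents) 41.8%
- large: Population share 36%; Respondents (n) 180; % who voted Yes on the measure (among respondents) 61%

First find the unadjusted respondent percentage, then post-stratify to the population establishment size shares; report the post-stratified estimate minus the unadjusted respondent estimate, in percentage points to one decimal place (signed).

-2.4 percentage points

Unadjusted (pooled respondent) estimate weights by respondent counts:
  (120/380)×87.2 + (80/380)×41.8 + (180/380)×61 = 65.2316%
Reweighting by population establishment size shares:
  0.31×87.2 + 0.33×41.8 + 0.36×61 = 62.786%
Difference = 62.786 − 65.2316 = -2.4456 pp.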